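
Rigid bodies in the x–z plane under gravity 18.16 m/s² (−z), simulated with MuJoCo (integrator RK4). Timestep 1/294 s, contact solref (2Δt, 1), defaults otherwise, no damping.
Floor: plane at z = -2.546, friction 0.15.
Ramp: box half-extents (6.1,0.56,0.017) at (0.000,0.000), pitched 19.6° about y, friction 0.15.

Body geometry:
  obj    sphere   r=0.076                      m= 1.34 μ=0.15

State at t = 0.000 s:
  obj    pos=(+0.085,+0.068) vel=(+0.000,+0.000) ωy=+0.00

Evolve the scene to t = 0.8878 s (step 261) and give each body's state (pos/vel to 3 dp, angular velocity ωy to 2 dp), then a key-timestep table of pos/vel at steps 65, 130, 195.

State at t = 0.8878 s:
  obj    pos=(+1.701,-0.507) vel=(+3.639,-1.296) ωy=+50.82

Key-timestep trajectory:
   step    t(s)  obj.x    obj.z    obj.vx   obj.vz 
     65  0.2211   +0.185  +0.033  +0.906  -0.323
    130  0.4422   +0.486  -0.074  +1.813  -0.645
    195  0.6633   +0.987  -0.253  +2.719  -0.968


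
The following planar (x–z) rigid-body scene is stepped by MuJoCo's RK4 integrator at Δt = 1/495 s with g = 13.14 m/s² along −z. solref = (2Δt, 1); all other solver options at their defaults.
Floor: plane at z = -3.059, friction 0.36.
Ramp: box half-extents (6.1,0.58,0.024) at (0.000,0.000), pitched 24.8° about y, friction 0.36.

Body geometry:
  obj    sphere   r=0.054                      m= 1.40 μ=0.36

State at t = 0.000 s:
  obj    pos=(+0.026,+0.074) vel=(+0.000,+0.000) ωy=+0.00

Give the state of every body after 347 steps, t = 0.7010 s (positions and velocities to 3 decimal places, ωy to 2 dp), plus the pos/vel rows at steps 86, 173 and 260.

State at t = 0.7010 s:
  obj    pos=(+0.904,-0.332) vel=(+2.505,-1.158) ωy=+51.10

Key-timestep trajectory:
   step    t(s)  obj.x    obj.z    obj.vx   obj.vz 
     86  0.1737   +0.080  +0.049  +0.621  -0.287
    173  0.3495   +0.244  -0.027  +1.249  -0.577
    260  0.5253   +0.519  -0.154  +1.877  -0.867


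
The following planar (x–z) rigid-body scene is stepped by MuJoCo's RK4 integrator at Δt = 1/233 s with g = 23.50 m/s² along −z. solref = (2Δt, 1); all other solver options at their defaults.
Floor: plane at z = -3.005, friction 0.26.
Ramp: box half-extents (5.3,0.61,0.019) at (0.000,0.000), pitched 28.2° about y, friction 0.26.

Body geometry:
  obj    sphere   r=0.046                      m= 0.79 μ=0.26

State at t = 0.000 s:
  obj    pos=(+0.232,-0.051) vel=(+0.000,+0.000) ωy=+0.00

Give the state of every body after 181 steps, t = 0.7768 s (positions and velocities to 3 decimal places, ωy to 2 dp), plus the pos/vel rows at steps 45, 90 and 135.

State at t = 0.7768 s:
  obj    pos=(+2.342,-1.182) vel=(+5.431,-2.912) ωy=+133.92

Key-timestep trajectory:
   step    t(s)  obj.x    obj.z    obj.vx   obj.vz 
     45  0.1931   +0.363  -0.121  +1.350  -0.724
     90  0.3863   +0.754  -0.330  +2.701  -1.448
    135  0.5794   +1.406  -0.680  +4.051  -2.172


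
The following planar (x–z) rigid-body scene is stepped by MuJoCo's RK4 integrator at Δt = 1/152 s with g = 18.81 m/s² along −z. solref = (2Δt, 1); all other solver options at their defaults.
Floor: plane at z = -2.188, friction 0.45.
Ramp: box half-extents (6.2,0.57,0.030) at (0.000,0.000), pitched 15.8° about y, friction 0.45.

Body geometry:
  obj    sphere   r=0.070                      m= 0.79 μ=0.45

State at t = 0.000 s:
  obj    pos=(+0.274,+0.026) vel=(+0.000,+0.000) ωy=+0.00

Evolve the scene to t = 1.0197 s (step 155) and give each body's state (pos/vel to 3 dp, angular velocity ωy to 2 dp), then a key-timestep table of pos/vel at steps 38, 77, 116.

State at t = 1.0197 s:
  obj    pos=(+2.104,-0.492) vel=(+3.589,-1.016) ωy=+53.29

Key-timestep trajectory:
   step    t(s)  obj.x    obj.z    obj.vx   obj.vz 
     38  0.2500   +0.384  -0.005  +0.880  -0.249
     77  0.5066   +0.726  -0.102  +1.783  -0.505
    116  0.7632   +1.299  -0.264  +2.686  -0.760


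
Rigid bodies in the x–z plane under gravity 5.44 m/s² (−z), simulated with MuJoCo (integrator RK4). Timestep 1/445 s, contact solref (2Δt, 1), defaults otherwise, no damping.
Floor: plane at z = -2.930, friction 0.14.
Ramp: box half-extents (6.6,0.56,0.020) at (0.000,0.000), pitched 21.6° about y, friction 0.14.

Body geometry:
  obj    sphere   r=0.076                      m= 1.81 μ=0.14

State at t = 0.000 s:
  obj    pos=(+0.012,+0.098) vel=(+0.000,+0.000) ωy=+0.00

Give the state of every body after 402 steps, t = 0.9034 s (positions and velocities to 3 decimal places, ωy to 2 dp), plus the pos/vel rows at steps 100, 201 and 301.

State at t = 0.9034 s:
  obj    pos=(+0.555,-0.116) vel=(+1.202,-0.476) ωy=+17.00

Key-timestep trajectory:
   step    t(s)  obj.x    obj.z    obj.vx   obj.vz 
    100  0.2247   +0.046  +0.085  +0.299  -0.118
    201  0.4517   +0.148  +0.045  +0.601  -0.238
    301  0.6764   +0.317  -0.022  +0.900  -0.356


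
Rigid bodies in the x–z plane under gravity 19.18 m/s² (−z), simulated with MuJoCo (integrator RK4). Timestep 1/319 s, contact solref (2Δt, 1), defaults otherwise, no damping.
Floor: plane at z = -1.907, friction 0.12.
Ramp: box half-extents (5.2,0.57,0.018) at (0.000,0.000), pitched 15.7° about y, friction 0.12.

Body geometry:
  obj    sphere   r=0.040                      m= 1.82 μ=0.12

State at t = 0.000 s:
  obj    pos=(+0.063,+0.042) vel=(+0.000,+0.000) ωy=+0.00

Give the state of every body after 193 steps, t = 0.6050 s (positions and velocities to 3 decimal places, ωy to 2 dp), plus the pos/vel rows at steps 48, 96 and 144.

State at t = 0.6050 s:
  obj    pos=(+0.716,-0.141) vel=(+2.159,-0.607) ωy=+56.06

Key-timestep trajectory:
   step    t(s)  obj.x    obj.z    obj.vx   obj.vz 
     48  0.1505   +0.104  +0.031  +0.537  -0.151
     96  0.3009   +0.225  -0.003  +1.074  -0.302
    144  0.4514   +0.427  -0.060  +1.611  -0.453


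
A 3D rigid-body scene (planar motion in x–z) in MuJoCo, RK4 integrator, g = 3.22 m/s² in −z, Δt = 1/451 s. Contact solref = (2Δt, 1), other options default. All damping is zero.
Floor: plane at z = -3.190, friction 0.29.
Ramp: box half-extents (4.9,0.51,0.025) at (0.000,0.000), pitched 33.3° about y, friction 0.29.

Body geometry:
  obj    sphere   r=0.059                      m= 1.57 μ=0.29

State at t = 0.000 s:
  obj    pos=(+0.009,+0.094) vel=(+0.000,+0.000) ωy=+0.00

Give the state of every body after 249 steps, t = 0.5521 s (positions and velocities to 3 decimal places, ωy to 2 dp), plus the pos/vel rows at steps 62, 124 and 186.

State at t = 0.5521 s:
  obj    pos=(+0.170,-0.011) vel=(+0.583,-0.383) ωy=+11.81

Key-timestep trajectory:
   step    t(s)  obj.x    obj.z    obj.vx   obj.vz 
     62  0.1375   +0.019  +0.088  +0.145  -0.095
    124  0.2749   +0.049  +0.068  +0.290  -0.191
    186  0.4124   +0.099  +0.035  +0.435  -0.286


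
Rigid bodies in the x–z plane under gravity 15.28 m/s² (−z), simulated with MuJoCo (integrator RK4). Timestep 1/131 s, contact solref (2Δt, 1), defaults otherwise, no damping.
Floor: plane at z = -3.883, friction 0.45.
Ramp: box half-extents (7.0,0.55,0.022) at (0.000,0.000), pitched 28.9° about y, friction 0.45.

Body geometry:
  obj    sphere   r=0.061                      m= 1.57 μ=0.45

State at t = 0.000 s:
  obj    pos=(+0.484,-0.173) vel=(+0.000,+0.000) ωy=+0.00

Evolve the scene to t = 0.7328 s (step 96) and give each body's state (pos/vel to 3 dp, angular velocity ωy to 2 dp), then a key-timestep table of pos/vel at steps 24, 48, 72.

State at t = 0.7328 s:
  obj    pos=(+1.724,-0.857) vel=(+3.384,-1.868) ωy=+63.35

Key-timestep trajectory:
   step    t(s)  obj.x    obj.z    obj.vx   obj.vz 
     24  0.1832   +0.562  -0.215  +0.846  -0.467
     48  0.3664   +0.794  -0.344  +1.692  -0.934
     72  0.5496   +1.182  -0.558  +2.538  -1.401


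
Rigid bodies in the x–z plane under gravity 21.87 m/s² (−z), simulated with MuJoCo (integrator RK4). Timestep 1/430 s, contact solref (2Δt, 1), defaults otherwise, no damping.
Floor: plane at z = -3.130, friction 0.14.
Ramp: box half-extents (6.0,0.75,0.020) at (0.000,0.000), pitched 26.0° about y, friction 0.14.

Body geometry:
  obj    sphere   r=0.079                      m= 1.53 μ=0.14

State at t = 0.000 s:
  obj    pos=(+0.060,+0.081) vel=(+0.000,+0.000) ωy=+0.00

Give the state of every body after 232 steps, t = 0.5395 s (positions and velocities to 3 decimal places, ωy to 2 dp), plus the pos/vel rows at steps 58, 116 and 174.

State at t = 0.5395 s:
  obj    pos=(+0.956,-0.356) vel=(+3.321,-1.620) ωy=+46.76

Key-timestep trajectory:
   step    t(s)  obj.x    obj.z    obj.vx   obj.vz 
     58  0.1349   +0.116  +0.054  +0.827  -0.418
    116  0.2698   +0.284  -0.028  +1.661  -0.810
    174  0.4047   +0.564  -0.165  +2.491  -1.215


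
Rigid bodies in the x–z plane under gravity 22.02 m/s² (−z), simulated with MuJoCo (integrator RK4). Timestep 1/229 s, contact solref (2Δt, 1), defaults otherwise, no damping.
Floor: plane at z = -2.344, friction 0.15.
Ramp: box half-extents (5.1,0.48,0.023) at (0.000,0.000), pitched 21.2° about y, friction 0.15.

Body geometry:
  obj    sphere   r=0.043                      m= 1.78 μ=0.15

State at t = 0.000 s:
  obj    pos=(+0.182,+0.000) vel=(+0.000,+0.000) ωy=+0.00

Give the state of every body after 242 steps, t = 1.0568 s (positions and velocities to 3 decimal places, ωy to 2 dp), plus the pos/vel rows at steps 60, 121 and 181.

State at t = 1.0568 s:
  obj    pos=(+3.144,-1.148) vel=(+5.604,-2.174) ωy=+139.75

Key-timestep trajectory:
   step    t(s)  obj.x    obj.z    obj.vx   obj.vz 
     60  0.2620   +0.364  -0.070  +1.390  -0.539
    121  0.5284   +0.923  -0.287  +2.802  -1.087
    181  0.7904   +1.839  -0.642  +4.192  -1.626


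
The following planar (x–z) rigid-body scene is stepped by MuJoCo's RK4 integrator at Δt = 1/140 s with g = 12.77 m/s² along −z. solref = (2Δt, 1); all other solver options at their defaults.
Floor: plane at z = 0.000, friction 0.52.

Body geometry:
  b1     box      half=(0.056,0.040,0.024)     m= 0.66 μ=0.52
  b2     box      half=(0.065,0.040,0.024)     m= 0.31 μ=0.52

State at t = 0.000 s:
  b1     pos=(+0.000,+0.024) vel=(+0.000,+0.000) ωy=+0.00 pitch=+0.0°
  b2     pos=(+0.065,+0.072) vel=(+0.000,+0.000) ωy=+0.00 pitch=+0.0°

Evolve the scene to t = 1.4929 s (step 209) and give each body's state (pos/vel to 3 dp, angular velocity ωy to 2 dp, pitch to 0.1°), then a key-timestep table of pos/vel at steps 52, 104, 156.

State at t = 1.4929 s:
  b1     pos=(+0.000,+0.024) vel=(+0.000,+0.000) ωy=+0.00 pitch=+0.0°
  b2     pos=(+0.078,+0.060) vel=(+0.001,-0.001) ωy=-0.02 pitch=+40.2°

Key-timestep trajectory:
   step    t(s)  b1.x    b1.z    b1.vx   b1.vz   b2.x    b2.z    b2.vx   b2.vz 
     52  0.3714   +0.000  +0.024  +0.000  +0.000   +0.077  +0.061  +0.001  +0.001
    104  0.7429   +0.000  +0.024  +0.000  +0.000   +0.078  +0.061  +0.001  -0.001
    156  1.1143   +0.000  +0.024  +0.000  +0.000   +0.078  +0.061  +0.001  -0.001


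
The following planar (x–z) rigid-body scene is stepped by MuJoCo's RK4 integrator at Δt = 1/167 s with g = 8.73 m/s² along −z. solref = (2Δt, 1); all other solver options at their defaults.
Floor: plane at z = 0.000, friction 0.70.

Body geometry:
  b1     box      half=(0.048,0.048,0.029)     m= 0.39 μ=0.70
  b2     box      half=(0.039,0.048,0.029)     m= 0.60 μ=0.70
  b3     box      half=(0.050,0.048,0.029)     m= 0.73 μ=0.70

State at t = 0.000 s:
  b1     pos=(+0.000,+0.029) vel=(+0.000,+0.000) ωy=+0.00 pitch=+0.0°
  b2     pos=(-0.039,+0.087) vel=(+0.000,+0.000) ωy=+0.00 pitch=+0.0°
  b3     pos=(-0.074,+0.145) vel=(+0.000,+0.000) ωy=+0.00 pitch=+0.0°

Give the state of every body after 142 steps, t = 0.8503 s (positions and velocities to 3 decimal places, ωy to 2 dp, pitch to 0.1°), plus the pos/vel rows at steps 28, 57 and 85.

State at t = 0.8503 s:
  b1     pos=(+0.000,+0.029) vel=(+0.000,+0.000) ωy=+0.00 pitch=+0.0°
  b2     pos=(-0.082,+0.039) vel=(+0.000,+0.000) ωy=+0.00 pitch=-90.0°
  b3     pos=(-0.252,+0.029) vel=(+0.000,+0.000) ωy=+0.00 pitch=+180.0°

Key-timestep trajectory:
   step    t(s)  b1.x    b1.z    b1.vx   b1.vz   b2.x    b2.z    b2.vx   b2.vz   b3.x    b3.z    b3.vx   b3.vz 
     28  0.1677   +0.000  +0.029  +0.001  +0.000   -0.047  +0.088  -0.112  +0.006   -0.096  +0.135  -0.290  -0.180
     57  0.3413   +0.000  +0.029  +0.000  +0.000   -0.084  +0.049  -0.257  -0.787   -0.168  +0.051  -0.562  -0.161
     85  0.5090   +0.000  +0.029  +0.000  +0.000   -0.082  +0.039  +0.000  +0.001   -0.226  +0.052  -0.374  -0.194


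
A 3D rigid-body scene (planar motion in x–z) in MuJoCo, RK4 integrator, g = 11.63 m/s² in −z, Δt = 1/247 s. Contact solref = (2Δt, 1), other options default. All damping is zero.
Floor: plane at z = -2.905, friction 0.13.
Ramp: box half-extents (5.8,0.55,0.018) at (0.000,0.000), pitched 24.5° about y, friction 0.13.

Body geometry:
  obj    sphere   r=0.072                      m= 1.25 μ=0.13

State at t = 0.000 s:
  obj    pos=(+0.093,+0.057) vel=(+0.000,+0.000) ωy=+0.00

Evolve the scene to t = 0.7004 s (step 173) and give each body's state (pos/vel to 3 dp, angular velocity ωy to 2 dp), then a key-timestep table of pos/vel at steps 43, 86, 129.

State at t = 0.7004 s:
  obj    pos=(+0.863,-0.295) vel=(+2.200,-0.999) ωy=+33.39

Key-timestep trajectory:
   step    t(s)  obj.x    obj.z    obj.vx   obj.vz 
     43  0.1741   +0.141  +0.035  +0.548  -0.248
     86  0.3482   +0.284  -0.030  +1.095  -0.496
    129  0.5223   +0.522  -0.139  +1.641  -0.744


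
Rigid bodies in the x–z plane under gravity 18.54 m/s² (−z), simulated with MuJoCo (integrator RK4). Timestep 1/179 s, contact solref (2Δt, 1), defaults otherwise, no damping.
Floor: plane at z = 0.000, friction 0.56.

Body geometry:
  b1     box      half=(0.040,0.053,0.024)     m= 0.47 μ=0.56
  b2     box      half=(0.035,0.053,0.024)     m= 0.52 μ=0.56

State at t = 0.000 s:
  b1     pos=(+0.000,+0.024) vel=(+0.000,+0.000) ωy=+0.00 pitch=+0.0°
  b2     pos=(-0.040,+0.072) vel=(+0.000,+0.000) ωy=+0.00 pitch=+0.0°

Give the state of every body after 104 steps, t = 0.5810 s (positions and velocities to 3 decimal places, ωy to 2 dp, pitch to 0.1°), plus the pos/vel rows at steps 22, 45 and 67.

State at t = 0.5810 s:
  b1     pos=(+0.000,+0.024) vel=(+0.000,+0.000) ωy=+0.00 pitch=+0.0°
  b2     pos=(-0.072,+0.035) vel=(+0.000,+0.000) ωy=+0.00 pitch=-90.0°

Key-timestep trajectory:
   step    t(s)  b1.x    b1.z    b1.vx   b1.vz   b2.x    b2.z    b2.vx   b2.vz 
     22  0.1229   +0.000  +0.024  +0.000  +0.000   -0.041  +0.072  -0.011  +0.000
     45  0.2514   +0.000  +0.024  +0.000  +0.000   -0.047  +0.071  -0.132  -0.038
     67  0.3743   +0.000  +0.024  +0.000  +0.000   -0.075  +0.034  +0.004  +0.144


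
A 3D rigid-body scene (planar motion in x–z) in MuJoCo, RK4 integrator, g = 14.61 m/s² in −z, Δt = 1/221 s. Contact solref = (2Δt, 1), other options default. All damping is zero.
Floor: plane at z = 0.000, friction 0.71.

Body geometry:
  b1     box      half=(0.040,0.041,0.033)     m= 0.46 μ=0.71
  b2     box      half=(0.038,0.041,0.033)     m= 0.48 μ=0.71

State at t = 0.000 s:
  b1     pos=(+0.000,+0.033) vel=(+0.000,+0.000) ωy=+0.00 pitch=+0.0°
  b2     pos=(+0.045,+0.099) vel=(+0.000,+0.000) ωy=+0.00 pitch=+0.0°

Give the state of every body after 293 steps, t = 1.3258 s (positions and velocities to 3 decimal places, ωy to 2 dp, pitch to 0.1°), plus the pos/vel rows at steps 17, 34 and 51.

State at t = 1.3258 s:
  b1     pos=(+0.000,+0.033) vel=(+0.000,+0.000) ωy=+0.00 pitch=+0.0°
  b2     pos=(+0.085,+0.038) vel=(+0.000,+0.000) ωy=+0.00 pitch=+90.0°

Key-timestep trajectory:
   step    t(s)  b1.x    b1.z    b1.vx   b1.vz   b2.x    b2.z    b2.vx   b2.vz 
     17  0.0769   +0.000  +0.033  +0.000  +0.000   +0.049  +0.098  +0.116  -0.032
     34  0.1538   +0.000  +0.033  +0.000  +0.000   +0.065  +0.088  +0.295  -0.315
     51  0.2308   +0.000  +0.033  +0.000  +0.000   +0.087  +0.034  -0.041  +0.093


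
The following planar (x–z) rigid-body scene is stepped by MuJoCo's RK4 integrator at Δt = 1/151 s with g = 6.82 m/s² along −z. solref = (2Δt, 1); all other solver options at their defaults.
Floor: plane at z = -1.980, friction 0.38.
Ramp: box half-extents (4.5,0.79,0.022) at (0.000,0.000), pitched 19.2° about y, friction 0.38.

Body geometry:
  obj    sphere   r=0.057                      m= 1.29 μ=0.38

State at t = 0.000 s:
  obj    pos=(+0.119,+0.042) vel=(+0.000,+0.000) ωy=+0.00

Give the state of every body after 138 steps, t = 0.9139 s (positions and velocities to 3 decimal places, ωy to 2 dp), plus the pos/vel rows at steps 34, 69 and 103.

State at t = 0.9139 s:
  obj    pos=(+0.751,-0.178) vel=(+1.383,-0.482) ωy=+25.68

Key-timestep trajectory:
   step    t(s)  obj.x    obj.z    obj.vx   obj.vz 
     34  0.2252   +0.157  +0.029  +0.341  -0.119
     69  0.4570   +0.277  -0.013  +0.691  -0.241
    103  0.6821   +0.471  -0.080  +1.032  -0.359


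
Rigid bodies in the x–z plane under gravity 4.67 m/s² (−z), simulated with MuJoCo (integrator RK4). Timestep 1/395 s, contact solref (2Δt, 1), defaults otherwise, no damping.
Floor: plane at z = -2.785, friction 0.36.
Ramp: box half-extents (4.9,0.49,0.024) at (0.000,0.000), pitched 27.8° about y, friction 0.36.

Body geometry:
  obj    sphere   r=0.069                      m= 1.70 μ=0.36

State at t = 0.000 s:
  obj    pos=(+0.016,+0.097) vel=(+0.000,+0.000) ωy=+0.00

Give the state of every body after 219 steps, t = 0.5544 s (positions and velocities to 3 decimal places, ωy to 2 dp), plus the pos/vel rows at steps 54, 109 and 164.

State at t = 0.5544 s:
  obj    pos=(+0.227,-0.015) vel=(+0.763,-0.402) ωy=+12.50

Key-timestep trajectory:
   step    t(s)  obj.x    obj.z    obj.vx   obj.vz 
     54  0.1367   +0.029  +0.090  +0.188  -0.099
    109  0.2759   +0.068  +0.069  +0.380  -0.200
    164  0.4152   +0.135  +0.034  +0.571  -0.301


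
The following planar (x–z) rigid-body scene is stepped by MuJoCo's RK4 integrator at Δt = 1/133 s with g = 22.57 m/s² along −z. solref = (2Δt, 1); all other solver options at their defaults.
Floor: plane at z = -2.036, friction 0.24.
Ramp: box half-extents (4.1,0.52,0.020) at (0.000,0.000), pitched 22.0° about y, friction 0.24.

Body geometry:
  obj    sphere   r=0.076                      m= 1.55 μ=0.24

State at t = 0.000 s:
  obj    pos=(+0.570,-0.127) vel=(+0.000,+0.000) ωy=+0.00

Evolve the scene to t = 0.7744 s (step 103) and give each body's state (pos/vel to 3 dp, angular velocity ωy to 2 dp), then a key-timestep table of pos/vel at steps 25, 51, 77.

State at t = 0.7744 s:
  obj    pos=(+2.249,-0.805) vel=(+4.337,-1.752) ωy=+61.52

Key-timestep trajectory:
   step    t(s)  obj.x    obj.z    obj.vx   obj.vz 
     25  0.1880   +0.669  -0.167  +1.053  -0.425
     51  0.3835   +0.982  -0.293  +2.147  -0.868
     77  0.5789   +1.509  -0.506  +3.242  -1.310


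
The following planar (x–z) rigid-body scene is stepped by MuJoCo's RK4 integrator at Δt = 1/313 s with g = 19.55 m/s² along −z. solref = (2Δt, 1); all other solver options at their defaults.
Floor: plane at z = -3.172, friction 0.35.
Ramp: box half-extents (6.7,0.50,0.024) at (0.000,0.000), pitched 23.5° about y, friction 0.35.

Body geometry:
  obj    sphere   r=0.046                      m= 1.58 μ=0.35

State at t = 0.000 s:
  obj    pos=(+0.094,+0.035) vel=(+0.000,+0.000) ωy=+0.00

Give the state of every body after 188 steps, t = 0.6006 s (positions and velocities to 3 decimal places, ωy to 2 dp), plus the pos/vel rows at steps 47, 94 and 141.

State at t = 0.6006 s:
  obj    pos=(+1.015,-0.365) vel=(+3.067,-1.334) ωy=+72.69

Key-timestep trajectory:
   step    t(s)  obj.x    obj.z    obj.vx   obj.vz 
     47  0.1502   +0.152  +0.010  +0.767  -0.333
     94  0.3003   +0.324  -0.065  +1.534  -0.667
    141  0.4505   +0.612  -0.190  +2.300  -1.000


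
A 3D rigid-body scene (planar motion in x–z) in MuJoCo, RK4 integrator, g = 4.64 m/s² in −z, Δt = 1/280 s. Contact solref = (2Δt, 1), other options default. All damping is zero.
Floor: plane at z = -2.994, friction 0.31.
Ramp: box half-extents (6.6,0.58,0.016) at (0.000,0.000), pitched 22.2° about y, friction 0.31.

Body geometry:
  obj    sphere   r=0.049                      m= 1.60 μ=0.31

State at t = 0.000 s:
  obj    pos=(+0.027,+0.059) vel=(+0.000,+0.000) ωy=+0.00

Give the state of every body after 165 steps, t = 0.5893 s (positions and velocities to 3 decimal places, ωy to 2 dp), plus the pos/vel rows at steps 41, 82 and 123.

State at t = 0.5893 s:
  obj    pos=(+0.228,-0.023) vel=(+0.683,-0.279) ωy=+15.06

Key-timestep trajectory:
   step    t(s)  obj.x    obj.z    obj.vx   obj.vz 
     41  0.1464   +0.040  +0.054  +0.170  -0.069
     82  0.2929   +0.077  +0.039  +0.340  -0.139
    123  0.4393   +0.139  +0.013  +0.509  -0.208


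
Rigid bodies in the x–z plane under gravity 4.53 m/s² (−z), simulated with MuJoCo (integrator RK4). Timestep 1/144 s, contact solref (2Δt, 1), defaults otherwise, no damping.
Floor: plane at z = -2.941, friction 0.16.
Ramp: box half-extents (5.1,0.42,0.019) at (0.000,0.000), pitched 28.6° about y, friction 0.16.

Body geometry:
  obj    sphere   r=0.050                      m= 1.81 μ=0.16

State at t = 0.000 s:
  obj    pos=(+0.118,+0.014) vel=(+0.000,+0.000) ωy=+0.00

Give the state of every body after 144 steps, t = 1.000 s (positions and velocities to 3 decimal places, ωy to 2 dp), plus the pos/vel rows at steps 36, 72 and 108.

State at t = 1.000 s:
  obj    pos=(+0.798,-0.357) vel=(+1.360,-0.742) ωy=+30.96

Key-timestep trajectory:
   step    t(s)  obj.x    obj.z    obj.vx   obj.vz 
     36  0.2500   +0.161  -0.009  +0.340  -0.185
     72  0.5000   +0.288  -0.079  +0.680  -0.371
    108  0.7500   +0.501  -0.194  +1.020  -0.556


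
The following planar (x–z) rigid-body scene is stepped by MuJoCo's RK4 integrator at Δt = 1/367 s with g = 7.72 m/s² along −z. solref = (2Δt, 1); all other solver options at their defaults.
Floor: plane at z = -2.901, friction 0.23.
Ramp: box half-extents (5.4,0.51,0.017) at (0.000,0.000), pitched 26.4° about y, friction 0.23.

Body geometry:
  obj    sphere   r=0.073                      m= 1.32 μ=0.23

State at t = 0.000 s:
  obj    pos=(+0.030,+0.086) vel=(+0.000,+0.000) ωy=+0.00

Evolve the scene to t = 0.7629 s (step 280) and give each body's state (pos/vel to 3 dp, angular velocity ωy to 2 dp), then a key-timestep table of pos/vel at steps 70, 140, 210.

State at t = 0.7629 s:
  obj    pos=(+0.669,-0.232) vel=(+1.676,-0.832) ωy=+25.62

Key-timestep trajectory:
   step    t(s)  obj.x    obj.z    obj.vx   obj.vz 
     70  0.1907   +0.070  +0.066  +0.419  -0.208
    140  0.3815   +0.190  +0.006  +0.838  -0.416
    210  0.5722   +0.389  -0.093  +1.257  -0.624


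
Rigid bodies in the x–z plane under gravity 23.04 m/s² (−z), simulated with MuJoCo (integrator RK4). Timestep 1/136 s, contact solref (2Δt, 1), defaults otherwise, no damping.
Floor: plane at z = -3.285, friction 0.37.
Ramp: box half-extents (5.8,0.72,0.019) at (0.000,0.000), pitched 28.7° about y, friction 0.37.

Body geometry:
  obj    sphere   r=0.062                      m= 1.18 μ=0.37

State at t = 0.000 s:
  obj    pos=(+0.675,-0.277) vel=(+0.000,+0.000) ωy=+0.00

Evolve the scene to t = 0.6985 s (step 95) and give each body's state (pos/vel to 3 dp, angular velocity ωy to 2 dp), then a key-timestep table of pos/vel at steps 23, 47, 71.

State at t = 0.6985 s:
  obj    pos=(+2.366,-1.203) vel=(+4.842,-2.651) ωy=+89.02

Key-timestep trajectory:
   step    t(s)  obj.x    obj.z    obj.vx   obj.vz 
     23  0.1691   +0.774  -0.332  +1.173  -0.642
     47  0.3456   +1.089  -0.504  +2.396  -1.312
     71  0.5221   +1.620  -0.794  +3.619  -1.981


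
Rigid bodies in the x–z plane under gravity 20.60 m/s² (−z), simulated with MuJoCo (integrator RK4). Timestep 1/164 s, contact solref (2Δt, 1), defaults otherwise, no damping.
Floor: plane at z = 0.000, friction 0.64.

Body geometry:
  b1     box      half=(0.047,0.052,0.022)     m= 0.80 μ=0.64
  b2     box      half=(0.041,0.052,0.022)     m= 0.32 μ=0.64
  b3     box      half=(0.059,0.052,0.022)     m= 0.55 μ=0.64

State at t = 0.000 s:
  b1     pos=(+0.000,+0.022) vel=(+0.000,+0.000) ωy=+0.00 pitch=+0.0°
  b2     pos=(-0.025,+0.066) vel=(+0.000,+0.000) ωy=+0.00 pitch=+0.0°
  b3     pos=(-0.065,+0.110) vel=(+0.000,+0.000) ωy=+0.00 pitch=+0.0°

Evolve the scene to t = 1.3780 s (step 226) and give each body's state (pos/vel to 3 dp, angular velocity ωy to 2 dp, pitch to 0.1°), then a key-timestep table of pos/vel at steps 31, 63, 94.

State at t = 1.3780 s:
  b1     pos=(+0.000,+0.022) vel=(+0.000,+0.000) ωy=+0.00 pitch=+0.0°
  b2     pos=(-0.081,+0.041) vel=(+0.000,+0.000) ωy=+0.00 pitch=-90.0°
  b3     pos=(-0.237,+0.022) vel=(+0.000,+0.000) ωy=+0.00 pitch=+180.0°

Key-timestep trajectory:
   step    t(s)  b1.x    b1.z    b1.vx   b1.vz   b2.x    b2.z    b2.vx   b2.vz   b3.x    b3.z    b3.vx   b3.vz 
     31  0.1890   +0.000  +0.022  +0.001  +0.000   -0.041  +0.074  -0.322  +0.055   -0.100  +0.087  -0.465  -0.544
     63  0.3841   +0.000  +0.022  +0.000  +0.000   -0.085  +0.043  +0.196  -0.078   -0.165  +0.062  -0.170  +0.032
     94  0.5732   +0.000  +0.022  +0.000  +0.000   -0.081  +0.041  -0.001  +0.002   -0.194  +0.059  -0.330  -0.116


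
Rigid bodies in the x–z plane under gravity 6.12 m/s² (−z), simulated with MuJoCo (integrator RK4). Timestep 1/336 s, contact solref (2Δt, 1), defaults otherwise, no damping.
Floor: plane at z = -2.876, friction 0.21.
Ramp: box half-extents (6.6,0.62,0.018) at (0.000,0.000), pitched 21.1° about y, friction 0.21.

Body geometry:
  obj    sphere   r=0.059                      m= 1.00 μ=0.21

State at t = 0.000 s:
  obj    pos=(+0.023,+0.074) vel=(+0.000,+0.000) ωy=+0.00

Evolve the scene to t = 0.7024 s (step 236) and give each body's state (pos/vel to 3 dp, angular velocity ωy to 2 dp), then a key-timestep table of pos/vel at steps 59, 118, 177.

State at t = 0.7024 s:
  obj    pos=(+0.385,-0.066) vel=(+1.031,-0.398) ωy=+18.73

Key-timestep trajectory:
   step    t(s)  obj.x    obj.z    obj.vx   obj.vz 
     59  0.1756   +0.046  +0.065  +0.258  -0.099
    118  0.3512   +0.113  +0.039  +0.516  -0.199
    177  0.5268   +0.227  -0.005  +0.773  -0.298


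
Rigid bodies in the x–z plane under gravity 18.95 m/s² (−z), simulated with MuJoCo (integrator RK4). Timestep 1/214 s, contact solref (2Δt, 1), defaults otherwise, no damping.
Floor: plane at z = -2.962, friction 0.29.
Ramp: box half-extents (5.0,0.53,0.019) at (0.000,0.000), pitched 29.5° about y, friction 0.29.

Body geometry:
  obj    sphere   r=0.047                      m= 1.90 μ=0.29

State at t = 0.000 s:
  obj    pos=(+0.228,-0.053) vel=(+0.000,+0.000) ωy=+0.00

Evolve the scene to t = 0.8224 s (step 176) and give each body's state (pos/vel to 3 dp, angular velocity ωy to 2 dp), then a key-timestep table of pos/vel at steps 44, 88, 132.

State at t = 0.8224 s:
  obj    pos=(+2.190,-1.163) vel=(+4.771,-2.699) ωy=+116.61

Key-timestep trajectory:
   step    t(s)  obj.x    obj.z    obj.vx   obj.vz 
     44  0.2056   +0.351  -0.123  +1.193  -0.675
     88  0.4112   +0.719  -0.331  +2.386  -1.350
    132  0.6168   +1.332  -0.678  +3.578  -2.025


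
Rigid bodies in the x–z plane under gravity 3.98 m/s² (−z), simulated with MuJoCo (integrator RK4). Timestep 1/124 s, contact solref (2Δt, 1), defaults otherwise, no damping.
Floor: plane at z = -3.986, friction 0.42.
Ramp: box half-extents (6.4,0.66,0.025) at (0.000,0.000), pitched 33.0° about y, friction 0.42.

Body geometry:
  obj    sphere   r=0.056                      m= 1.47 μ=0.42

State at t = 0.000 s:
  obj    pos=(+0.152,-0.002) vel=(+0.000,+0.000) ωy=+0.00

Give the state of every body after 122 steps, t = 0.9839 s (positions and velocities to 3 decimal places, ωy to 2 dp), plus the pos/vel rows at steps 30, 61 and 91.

State at t = 0.9839 s:
  obj    pos=(+0.781,-0.410) vel=(+1.278,-0.830) ωy=+27.20

Key-timestep trajectory:
   step    t(s)  obj.x    obj.z    obj.vx   obj.vz 
     30  0.2419   +0.190  -0.027  +0.314  -0.204
     61  0.4919   +0.309  -0.104  +0.639  -0.415
     91  0.7339   +0.502  -0.229  +0.953  -0.619


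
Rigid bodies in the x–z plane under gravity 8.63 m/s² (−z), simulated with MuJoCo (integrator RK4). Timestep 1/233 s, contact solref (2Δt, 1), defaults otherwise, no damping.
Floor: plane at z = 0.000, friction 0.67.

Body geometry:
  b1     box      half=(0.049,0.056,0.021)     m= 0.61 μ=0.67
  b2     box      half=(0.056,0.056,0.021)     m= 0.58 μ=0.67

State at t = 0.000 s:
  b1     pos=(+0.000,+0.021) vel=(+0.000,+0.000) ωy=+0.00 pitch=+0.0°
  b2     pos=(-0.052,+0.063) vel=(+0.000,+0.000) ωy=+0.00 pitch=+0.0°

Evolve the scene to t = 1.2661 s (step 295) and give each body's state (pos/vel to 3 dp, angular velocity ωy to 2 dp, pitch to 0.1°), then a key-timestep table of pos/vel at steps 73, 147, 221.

State at t = 1.2661 s:
  b1     pos=(+0.000,+0.021) vel=(+0.000,+0.000) ωy=+0.00 pitch=+0.0°
  b2     pos=(-0.066,+0.054) vel=(+0.000,+0.000) ωy=+0.01 pitch=-44.6°

Key-timestep trajectory:
   step    t(s)  b1.x    b1.z    b1.vx   b1.vz   b2.x    b2.z    b2.vx   b2.vz 
     73  0.3133   +0.000  +0.021  +0.000  +0.000   -0.072  +0.057  -0.026  +0.009
    147  0.6309   +0.000  +0.021  +0.000  +0.000   -0.066  +0.054  +0.000  +0.000
    221  0.9485   +0.000  +0.021  +0.000  +0.000   -0.066  +0.054  +0.000  +0.000


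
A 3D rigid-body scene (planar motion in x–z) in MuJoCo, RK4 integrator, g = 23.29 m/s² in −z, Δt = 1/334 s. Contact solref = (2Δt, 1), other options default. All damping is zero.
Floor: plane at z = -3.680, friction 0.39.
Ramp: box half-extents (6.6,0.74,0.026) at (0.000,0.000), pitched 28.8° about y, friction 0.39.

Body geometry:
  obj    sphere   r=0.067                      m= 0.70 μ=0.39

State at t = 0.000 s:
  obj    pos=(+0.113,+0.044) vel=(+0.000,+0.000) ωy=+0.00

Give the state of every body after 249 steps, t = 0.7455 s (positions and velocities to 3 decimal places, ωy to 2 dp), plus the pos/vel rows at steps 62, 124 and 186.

State at t = 0.7455 s:
  obj    pos=(+2.065,-1.029) vel=(+5.236,-2.878) ωy=+89.16

Key-timestep trajectory:
   step    t(s)  obj.x    obj.z    obj.vx   obj.vz 
     62  0.1856   +0.234  -0.023  +1.304  -0.717
    124  0.3713   +0.597  -0.222  +2.608  -1.434
    186  0.5569   +1.202  -0.555  +3.911  -2.150


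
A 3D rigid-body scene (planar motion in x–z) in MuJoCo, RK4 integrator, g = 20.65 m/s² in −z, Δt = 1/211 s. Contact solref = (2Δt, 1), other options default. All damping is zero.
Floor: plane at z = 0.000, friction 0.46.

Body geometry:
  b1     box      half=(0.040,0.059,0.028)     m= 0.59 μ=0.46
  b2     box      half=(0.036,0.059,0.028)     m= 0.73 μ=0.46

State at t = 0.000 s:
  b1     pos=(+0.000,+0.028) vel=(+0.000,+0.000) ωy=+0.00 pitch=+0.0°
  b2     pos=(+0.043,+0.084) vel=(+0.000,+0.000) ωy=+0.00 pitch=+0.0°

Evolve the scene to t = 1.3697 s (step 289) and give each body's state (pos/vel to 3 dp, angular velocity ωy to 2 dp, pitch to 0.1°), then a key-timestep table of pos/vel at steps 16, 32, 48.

State at t = 1.3697 s:
  b1     pos=(+0.000,+0.028) vel=(+0.000,+0.000) ωy=+0.00 pitch=+0.0°
  b2     pos=(+0.078,+0.036) vel=(+0.000,+0.000) ωy=+0.00 pitch=+90.0°

Key-timestep trajectory:
   step    t(s)  b1.x    b1.z    b1.vx   b1.vz   b2.x    b2.z    b2.vx   b2.vz 
     16  0.0758   +0.000  +0.028  +0.000  +0.000   +0.047  +0.083  +0.121  -0.029
     32  0.1517   +0.000  +0.028  -0.001  +0.000   +0.065  +0.070  +0.345  -0.525
     48  0.2275   +0.000  +0.028  +0.000  +0.000   +0.081  +0.037  -0.104  +0.006


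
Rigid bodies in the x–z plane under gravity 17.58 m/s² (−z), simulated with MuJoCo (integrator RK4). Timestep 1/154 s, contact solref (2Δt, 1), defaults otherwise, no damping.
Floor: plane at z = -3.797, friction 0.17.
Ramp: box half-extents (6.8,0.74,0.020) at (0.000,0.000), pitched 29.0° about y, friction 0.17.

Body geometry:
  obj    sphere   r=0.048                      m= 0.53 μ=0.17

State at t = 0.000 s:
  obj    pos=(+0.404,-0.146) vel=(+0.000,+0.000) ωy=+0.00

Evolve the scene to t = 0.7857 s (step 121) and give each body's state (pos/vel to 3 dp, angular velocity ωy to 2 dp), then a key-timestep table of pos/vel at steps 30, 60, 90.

State at t = 0.7857 s:
  obj    pos=(+2.048,-1.057) vel=(+4.184,-2.319) ωy=+99.60

Key-timestep trajectory:
   step    t(s)  obj.x    obj.z    obj.vx   obj.vz 
     30  0.1948   +0.505  -0.202  +1.038  -0.575
     60  0.3896   +0.808  -0.370  +2.075  -1.150
     90  0.5844   +1.314  -0.650  +3.112  -1.725


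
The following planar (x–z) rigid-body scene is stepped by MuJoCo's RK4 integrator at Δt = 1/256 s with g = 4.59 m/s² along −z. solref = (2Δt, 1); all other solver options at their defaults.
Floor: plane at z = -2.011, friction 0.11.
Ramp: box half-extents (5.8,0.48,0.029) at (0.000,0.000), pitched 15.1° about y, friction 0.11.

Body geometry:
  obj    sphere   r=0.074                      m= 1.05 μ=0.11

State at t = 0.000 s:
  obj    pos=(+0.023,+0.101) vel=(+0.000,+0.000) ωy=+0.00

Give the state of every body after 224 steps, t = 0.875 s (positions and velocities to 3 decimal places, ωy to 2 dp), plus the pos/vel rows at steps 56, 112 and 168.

State at t = 0.875 s:
  obj    pos=(+0.339,+0.015) vel=(+0.722,-0.195) ωy=+10.10

Key-timestep trajectory:
   step    t(s)  obj.x    obj.z    obj.vx   obj.vz 
     56  0.2188   +0.043  +0.095  +0.180  -0.049
    112  0.4375   +0.102  +0.079  +0.361  -0.097
    168  0.6562   +0.201  +0.053  +0.541  -0.146


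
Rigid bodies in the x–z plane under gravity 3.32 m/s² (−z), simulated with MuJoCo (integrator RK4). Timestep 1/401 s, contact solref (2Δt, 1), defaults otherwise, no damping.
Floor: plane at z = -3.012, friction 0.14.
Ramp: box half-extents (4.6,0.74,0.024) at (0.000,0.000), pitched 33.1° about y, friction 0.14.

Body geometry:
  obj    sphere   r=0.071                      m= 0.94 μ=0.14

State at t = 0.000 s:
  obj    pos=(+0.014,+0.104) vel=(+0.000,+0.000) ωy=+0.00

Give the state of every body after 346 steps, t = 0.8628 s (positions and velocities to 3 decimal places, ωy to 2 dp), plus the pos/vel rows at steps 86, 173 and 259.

State at t = 0.8628 s:
  obj    pos=(+0.459,-0.186) vel=(+1.031,-0.670) ωy=+11.77

Key-timestep trajectory:
   step    t(s)  obj.x    obj.z    obj.vx   obj.vz 
     86  0.2145   +0.042  +0.086  +0.258  -0.165
    173  0.4314   +0.126  +0.031  +0.517  -0.333
    259  0.6459   +0.264  -0.059  +0.767  -0.513


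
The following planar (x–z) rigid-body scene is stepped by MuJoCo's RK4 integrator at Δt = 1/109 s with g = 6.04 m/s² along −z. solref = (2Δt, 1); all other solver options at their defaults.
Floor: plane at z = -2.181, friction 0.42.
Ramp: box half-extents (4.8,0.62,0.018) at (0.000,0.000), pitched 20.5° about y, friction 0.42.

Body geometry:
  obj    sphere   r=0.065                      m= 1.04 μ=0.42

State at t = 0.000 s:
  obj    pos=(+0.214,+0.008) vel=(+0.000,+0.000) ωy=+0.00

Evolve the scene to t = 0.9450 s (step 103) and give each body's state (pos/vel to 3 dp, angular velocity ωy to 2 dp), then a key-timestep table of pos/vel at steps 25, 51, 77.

State at t = 0.9450 s:
  obj    pos=(+0.846,-0.228) vel=(+1.337,-0.500) ωy=+21.96

Key-timestep trajectory:
   step    t(s)  obj.x    obj.z    obj.vx   obj.vz 
     25  0.2294   +0.251  -0.005  +0.325  -0.121
     51  0.4679   +0.369  -0.049  +0.662  -0.248
     77  0.7064   +0.567  -0.124  +1.000  -0.374


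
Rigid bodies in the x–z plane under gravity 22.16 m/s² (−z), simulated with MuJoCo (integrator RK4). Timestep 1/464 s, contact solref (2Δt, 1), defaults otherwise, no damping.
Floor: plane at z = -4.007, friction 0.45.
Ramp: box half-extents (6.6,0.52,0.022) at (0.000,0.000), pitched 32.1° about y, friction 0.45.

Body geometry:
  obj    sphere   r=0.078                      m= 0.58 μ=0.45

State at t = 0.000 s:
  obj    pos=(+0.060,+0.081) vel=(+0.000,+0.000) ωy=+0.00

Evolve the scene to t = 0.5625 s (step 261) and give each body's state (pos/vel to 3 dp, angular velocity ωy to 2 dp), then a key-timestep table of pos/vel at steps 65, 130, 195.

State at t = 0.5625 s:
  obj    pos=(+1.187,-0.627) vel=(+4.008,-2.514) ωy=+60.65

Key-timestep trajectory:
   step    t(s)  obj.x    obj.z    obj.vx   obj.vz 
     65  0.1401   +0.130  +0.037  +0.998  -0.626
    130  0.2802   +0.340  -0.095  +1.996  -1.252
    195  0.4203   +0.689  -0.314  +2.995  -1.879


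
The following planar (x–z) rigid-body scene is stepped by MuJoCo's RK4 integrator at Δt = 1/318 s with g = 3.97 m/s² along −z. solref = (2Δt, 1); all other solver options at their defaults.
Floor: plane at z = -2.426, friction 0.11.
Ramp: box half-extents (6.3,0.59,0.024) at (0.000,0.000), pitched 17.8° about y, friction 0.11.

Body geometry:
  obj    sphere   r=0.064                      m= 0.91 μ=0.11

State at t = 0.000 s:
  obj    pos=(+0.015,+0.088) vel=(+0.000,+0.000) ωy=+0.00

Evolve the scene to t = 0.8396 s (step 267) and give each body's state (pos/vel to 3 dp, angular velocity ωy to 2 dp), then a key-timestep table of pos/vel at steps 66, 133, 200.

State at t = 0.8396 s:
  obj    pos=(+0.306,-0.006) vel=(+0.693,-0.223) ωy=+11.37

Key-timestep trajectory:
   step    t(s)  obj.x    obj.z    obj.vx   obj.vz 
     66  0.2075   +0.033  +0.082  +0.171  -0.055
    133  0.4182   +0.087  +0.064  +0.345  -0.111
    200  0.6289   +0.178  +0.035  +0.519  -0.167


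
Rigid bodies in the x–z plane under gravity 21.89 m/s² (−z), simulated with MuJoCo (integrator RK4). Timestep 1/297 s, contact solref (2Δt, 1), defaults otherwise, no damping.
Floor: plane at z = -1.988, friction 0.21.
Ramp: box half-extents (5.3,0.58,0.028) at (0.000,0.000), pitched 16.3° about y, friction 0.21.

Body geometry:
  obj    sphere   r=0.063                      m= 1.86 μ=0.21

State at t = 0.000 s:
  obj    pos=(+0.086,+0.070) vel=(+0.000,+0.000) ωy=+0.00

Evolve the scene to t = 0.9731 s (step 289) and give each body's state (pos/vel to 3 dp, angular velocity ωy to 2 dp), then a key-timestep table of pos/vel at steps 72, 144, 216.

State at t = 0.9731 s:
  obj    pos=(+2.080,-0.513) vel=(+4.099,-1.199) ωy=+67.77

Key-timestep trajectory:
   step    t(s)  obj.x    obj.z    obj.vx   obj.vz 
     72  0.2424   +0.210  +0.033  +1.021  -0.299
    144  0.4848   +0.581  -0.075  +2.042  -0.597
    216  0.7273   +1.200  -0.256  +3.063  -0.896


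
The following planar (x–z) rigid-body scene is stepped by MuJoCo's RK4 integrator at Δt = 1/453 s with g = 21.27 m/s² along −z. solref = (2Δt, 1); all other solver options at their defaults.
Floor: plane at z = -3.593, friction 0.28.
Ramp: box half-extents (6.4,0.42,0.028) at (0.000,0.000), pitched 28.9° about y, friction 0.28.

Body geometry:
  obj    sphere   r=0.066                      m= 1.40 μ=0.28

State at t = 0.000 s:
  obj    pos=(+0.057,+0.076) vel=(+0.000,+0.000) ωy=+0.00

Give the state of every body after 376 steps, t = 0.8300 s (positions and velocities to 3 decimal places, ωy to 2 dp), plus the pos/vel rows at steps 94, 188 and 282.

State at t = 0.8300 s:
  obj    pos=(+2.271,-1.147) vel=(+5.336,-2.945) ωy=+92.33

Key-timestep trajectory:
   step    t(s)  obj.x    obj.z    obj.vx   obj.vz 
     94  0.2075   +0.195  -0.001  +1.334  -0.736
    188  0.4150   +0.611  -0.230  +2.668  -1.473
    282  0.6225   +1.303  -0.612  +4.002  -2.209


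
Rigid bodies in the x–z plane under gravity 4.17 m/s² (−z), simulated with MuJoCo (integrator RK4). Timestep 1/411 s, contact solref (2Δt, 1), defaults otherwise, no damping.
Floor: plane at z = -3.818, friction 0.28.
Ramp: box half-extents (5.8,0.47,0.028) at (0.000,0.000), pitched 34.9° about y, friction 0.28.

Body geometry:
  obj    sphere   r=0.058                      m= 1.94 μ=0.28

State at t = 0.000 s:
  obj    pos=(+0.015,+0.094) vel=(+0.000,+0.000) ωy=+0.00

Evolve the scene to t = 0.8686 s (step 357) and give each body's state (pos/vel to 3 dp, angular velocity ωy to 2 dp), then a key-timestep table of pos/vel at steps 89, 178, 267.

State at t = 0.8686 s:
  obj    pos=(+0.543,-0.274) vel=(+1.214,-0.847) ωy=+25.52

Key-timestep trajectory:
   step    t(s)  obj.x    obj.z    obj.vx   obj.vz 
     89  0.2165   +0.048  +0.071  +0.303  -0.211
    178  0.4331   +0.146  +0.003  +0.605  -0.422
    267  0.6496   +0.310  -0.112  +0.908  -0.633
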